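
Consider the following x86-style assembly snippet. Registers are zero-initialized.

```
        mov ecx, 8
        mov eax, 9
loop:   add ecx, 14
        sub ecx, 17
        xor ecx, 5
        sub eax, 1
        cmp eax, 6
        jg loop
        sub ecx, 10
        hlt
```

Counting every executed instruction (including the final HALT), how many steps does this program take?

22

mov ecx, 8 → ecx=8
mov eax, 9 → eax=9
add ecx, 14 → ecx=8+14=22
sub ecx, 17 → ecx=22-17=5
xor ecx, 5 → ecx=5^5=0
sub eax, 1 → eax=9-1=8
cmp eax, 6  (cmp 8,6)
jg loop: taken
add ecx, 14 → ecx=0+14=14
sub ecx, 17 → ecx=14-17=-3
xor ecx, 5 → ecx=(-3)^5=-8
sub eax, 1 → eax=8-1=7
cmp eax, 6  (cmp 7,6)
jg loop: taken
add ecx, 14 → ecx=(-8)+14=6
sub ecx, 17 → ecx=6-17=-11
xor ecx, 5 → ecx=(-11)^5=-16
sub eax, 1 → eax=7-1=6
cmp eax, 6  (cmp 6,6)
jg loop: not taken
sub ecx, 10 → ecx=(-16)-10=-26
halt.
Total executed instructions: 22.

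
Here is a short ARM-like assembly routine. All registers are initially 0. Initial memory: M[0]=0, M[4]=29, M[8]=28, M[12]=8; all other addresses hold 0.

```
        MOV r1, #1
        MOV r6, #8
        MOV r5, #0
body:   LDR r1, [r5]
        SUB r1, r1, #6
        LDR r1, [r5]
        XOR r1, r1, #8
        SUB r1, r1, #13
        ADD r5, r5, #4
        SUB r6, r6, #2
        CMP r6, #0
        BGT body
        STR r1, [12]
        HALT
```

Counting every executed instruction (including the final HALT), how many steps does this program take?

MOV r1, #1 → r1=1
MOV r6, #8 → r6=8
MOV r5, #0 → r5=0
LDR r1, [r5] → r1=M[0]=0
SUB r1, r1, #6 → r1=0-6=-6
LDR r1, [r5] → r1=M[0]=0
XOR r1, r1, #8 → r1=0^8=8
SUB r1, r1, #13 → r1=8-13=-5
ADD r5, r5, #4 → r5=0+4=4
SUB r6, r6, #2 → r6=8-2=6
CMP r6, #0  (cmp 6,0)
BGT body: taken
LDR r1, [r5] → r1=M[4]=29
SUB r1, r1, #6 → r1=29-6=23
LDR r1, [r5] → r1=M[4]=29
XOR r1, r1, #8 → r1=29^8=21
SUB r1, r1, #13 → r1=21-13=8
ADD r5, r5, #4 → r5=4+4=8
SUB r6, r6, #2 → r6=6-2=4
CMP r6, #0  (cmp 4,0)
BGT body: taken
LDR r1, [r5] → r1=M[8]=28
SUB r1, r1, #6 → r1=28-6=22
LDR r1, [r5] → r1=M[8]=28
XOR r1, r1, #8 → r1=28^8=20
SUB r1, r1, #13 → r1=20-13=7
ADD r5, r5, #4 → r5=8+4=12
SUB r6, r6, #2 → r6=4-2=2
CMP r6, #0  (cmp 2,0)
BGT body: taken
LDR r1, [r5] → r1=M[12]=8
SUB r1, r1, #6 → r1=8-6=2
LDR r1, [r5] → r1=M[12]=8
XOR r1, r1, #8 → r1=8^8=0
SUB r1, r1, #13 → r1=0-13=-13
ADD r5, r5, #4 → r5=12+4=16
SUB r6, r6, #2 → r6=2-2=0
CMP r6, #0  (cmp 0,0)
BGT body: not taken
STR r1, [12] → M[12]=-13
halt.
Total executed instructions: 41.

41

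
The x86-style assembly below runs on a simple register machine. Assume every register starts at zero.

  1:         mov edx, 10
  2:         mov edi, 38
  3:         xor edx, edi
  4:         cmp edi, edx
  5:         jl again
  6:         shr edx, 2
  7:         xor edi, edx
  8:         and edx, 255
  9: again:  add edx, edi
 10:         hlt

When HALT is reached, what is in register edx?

edx=10
edi=38
edx=10^38=44
cmp edi, edx  (cmp 38,44)
jl again: taken
edx=44+38=82
halt.

82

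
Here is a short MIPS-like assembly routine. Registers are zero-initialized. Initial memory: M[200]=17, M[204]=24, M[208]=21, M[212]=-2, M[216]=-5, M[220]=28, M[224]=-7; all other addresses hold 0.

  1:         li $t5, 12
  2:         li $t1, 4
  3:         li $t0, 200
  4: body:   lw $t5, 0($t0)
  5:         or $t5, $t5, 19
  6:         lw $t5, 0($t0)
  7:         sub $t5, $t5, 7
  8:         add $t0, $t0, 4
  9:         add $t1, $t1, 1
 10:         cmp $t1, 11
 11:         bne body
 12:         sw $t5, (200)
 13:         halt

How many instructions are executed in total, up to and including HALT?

after li $t5, 12: $t5=12
after li $t1, 4: $t1=4
after li $t0, 200: $t0=200
after lw $t5, 0($t0): $t5=M[200]=17
after or $t5, $t5, 19: $t5=17|19=19
after lw $t5, 0($t0): $t5=M[200]=17
after sub $t5, $t5, 7: $t5=17-7=10
after add $t0, $t0, 4: $t0=200+4=204
after add $t1, $t1, 1: $t1=4+1=5
cmp $t1, 11  (cmp 5,11)
bne body: taken
after lw $t5, 0($t0): $t5=M[204]=24
after or $t5, $t5, 19: $t5=24|19=27
after lw $t5, 0($t0): $t5=M[204]=24
after sub $t5, $t5, 7: $t5=24-7=17
after add $t0, $t0, 4: $t0=204+4=208
after add $t1, $t1, 1: $t1=5+1=6
cmp $t1, 11  (cmp 6,11)
bne body: taken
after lw $t5, 0($t0): $t5=M[208]=21
after or $t5, $t5, 19: $t5=21|19=23
after lw $t5, 0($t0): $t5=M[208]=21
after sub $t5, $t5, 7: $t5=21-7=14
after add $t0, $t0, 4: $t0=208+4=212
after add $t1, $t1, 1: $t1=6+1=7
cmp $t1, 11  (cmp 7,11)
bne body: taken
after lw $t5, 0($t0): $t5=M[212]=-2
after or $t5, $t5, 19: $t5=(-2)|19=-1
after lw $t5, 0($t0): $t5=M[212]=-2
after sub $t5, $t5, 7: $t5=(-2)-7=-9
after add $t0, $t0, 4: $t0=212+4=216
after add $t1, $t1, 1: $t1=7+1=8
cmp $t1, 11  (cmp 8,11)
bne body: taken
after lw $t5, 0($t0): $t5=M[216]=-5
after or $t5, $t5, 19: $t5=(-5)|19=-5
after lw $t5, 0($t0): $t5=M[216]=-5
after sub $t5, $t5, 7: $t5=(-5)-7=-12
after add $t0, $t0, 4: $t0=216+4=220
after add $t1, $t1, 1: $t1=8+1=9
cmp $t1, 11  (cmp 9,11)
bne body: taken
after lw $t5, 0($t0): $t5=M[220]=28
after or $t5, $t5, 19: $t5=28|19=31
after lw $t5, 0($t0): $t5=M[220]=28
after sub $t5, $t5, 7: $t5=28-7=21
after add $t0, $t0, 4: $t0=220+4=224
after add $t1, $t1, 1: $t1=9+1=10
cmp $t1, 11  (cmp 10,11)
bne body: taken
after lw $t5, 0($t0): $t5=M[224]=-7
after or $t5, $t5, 19: $t5=(-7)|19=-5
after lw $t5, 0($t0): $t5=M[224]=-7
after sub $t5, $t5, 7: $t5=(-7)-7=-14
after add $t0, $t0, 4: $t0=224+4=228
after add $t1, $t1, 1: $t1=10+1=11
cmp $t1, 11  (cmp 11,11)
bne body: not taken
sw $t5, (200) → M[200]=-14
halt.
Total executed instructions: 61.

61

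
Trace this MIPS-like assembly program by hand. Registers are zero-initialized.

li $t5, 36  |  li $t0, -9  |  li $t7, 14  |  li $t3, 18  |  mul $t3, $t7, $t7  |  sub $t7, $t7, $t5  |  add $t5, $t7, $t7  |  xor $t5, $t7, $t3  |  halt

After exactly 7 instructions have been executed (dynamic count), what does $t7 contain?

$t5=36
$t0=-9
$t7=14
$t3=18
$t3=14*14=196
$t7=14-36=-22
$t5=(-22)+(-22)=-44
After step 7: $t7 = -22.

-22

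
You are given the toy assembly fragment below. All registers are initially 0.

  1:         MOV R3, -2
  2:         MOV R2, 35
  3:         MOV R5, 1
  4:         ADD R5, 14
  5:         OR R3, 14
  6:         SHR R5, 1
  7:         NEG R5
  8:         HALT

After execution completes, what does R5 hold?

MOV R3, -2 → R3=-2
MOV R2, 35 → R2=35
MOV R5, 1 → R5=1
ADD R5, 14 → R5=1+14=15
OR R3, 14 → R3=(-2)|14=-2
SHR R5, 1 → R5=15>>1=7
NEG R5 → R5=-(7)=-7
halt.

-7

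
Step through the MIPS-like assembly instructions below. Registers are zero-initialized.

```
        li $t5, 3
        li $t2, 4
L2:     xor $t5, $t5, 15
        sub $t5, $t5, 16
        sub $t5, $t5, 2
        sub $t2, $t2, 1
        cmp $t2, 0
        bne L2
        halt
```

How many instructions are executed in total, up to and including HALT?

li $t5, 3 → $t5=3
li $t2, 4 → $t2=4
xor $t5, $t5, 15 → $t5=3^15=12
sub $t5, $t5, 16 → $t5=12-16=-4
sub $t5, $t5, 2 → $t5=(-4)-2=-6
sub $t2, $t2, 1 → $t2=4-1=3
cmp $t2, 0  (cmp 3,0)
bne L2: taken
xor $t5, $t5, 15 → $t5=(-6)^15=-11
sub $t5, $t5, 16 → $t5=(-11)-16=-27
sub $t5, $t5, 2 → $t5=(-27)-2=-29
sub $t2, $t2, 1 → $t2=3-1=2
cmp $t2, 0  (cmp 2,0)
bne L2: taken
xor $t5, $t5, 15 → $t5=(-29)^15=-20
sub $t5, $t5, 16 → $t5=(-20)-16=-36
sub $t5, $t5, 2 → $t5=(-36)-2=-38
sub $t2, $t2, 1 → $t2=2-1=1
cmp $t2, 0  (cmp 1,0)
bne L2: taken
xor $t5, $t5, 15 → $t5=(-38)^15=-43
sub $t5, $t5, 16 → $t5=(-43)-16=-59
sub $t5, $t5, 2 → $t5=(-59)-2=-61
sub $t2, $t2, 1 → $t2=1-1=0
cmp $t2, 0  (cmp 0,0)
bne L2: not taken
halt.
Total executed instructions: 27.

27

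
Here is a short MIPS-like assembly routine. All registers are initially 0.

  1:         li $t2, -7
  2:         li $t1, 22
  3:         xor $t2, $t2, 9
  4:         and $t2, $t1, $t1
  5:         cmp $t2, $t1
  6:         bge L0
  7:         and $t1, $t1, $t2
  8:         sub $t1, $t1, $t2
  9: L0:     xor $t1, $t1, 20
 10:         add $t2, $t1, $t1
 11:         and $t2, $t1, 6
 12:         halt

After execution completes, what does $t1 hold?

$t2=-7
$t1=22
$t2=(-7)^9=-16
$t2=22&22=22
cmp $t2, $t1  (cmp 22,22)
bge L0: taken
$t1=22^20=2
$t2=2+2=4
$t2=2&6=2
halt.

2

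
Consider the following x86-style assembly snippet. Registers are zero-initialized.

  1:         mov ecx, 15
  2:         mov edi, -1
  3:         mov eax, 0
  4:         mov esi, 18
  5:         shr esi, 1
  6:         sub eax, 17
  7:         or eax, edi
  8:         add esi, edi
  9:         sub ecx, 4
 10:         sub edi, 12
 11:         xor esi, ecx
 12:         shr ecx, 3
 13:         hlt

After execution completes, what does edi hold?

-13

after mov ecx, 15: ecx=15
after mov edi, -1: edi=-1
after mov eax, 0: eax=0
after mov esi, 18: esi=18
after shr esi, 1: esi=18>>1=9
after sub eax, 17: eax=0-17=-17
after or eax, edi: eax=(-17)|(-1)=-1
after add esi, edi: esi=9+(-1)=8
after sub ecx, 4: ecx=15-4=11
after sub edi, 12: edi=(-1)-12=-13
after xor esi, ecx: esi=8^11=3
after shr ecx, 3: ecx=11>>3=1
halt.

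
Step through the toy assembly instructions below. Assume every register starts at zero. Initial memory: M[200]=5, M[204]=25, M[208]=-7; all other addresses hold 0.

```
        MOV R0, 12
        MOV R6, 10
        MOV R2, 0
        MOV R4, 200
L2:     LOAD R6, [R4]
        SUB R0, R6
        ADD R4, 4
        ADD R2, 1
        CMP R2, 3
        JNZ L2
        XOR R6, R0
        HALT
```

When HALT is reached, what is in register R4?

after MOV R0, 12: R0=12
after MOV R6, 10: R6=10
after MOV R2, 0: R2=0
after MOV R4, 200: R4=200
after LOAD R6, [R4]: R6=M[200]=5
after SUB R0, R6: R0=12-5=7
after ADD R4, 4: R4=200+4=204
after ADD R2, 1: R2=0+1=1
CMP R2, 3  (cmp 1,3)
JNZ L2: taken
after LOAD R6, [R4]: R6=M[204]=25
after SUB R0, R6: R0=7-25=-18
after ADD R4, 4: R4=204+4=208
after ADD R2, 1: R2=1+1=2
CMP R2, 3  (cmp 2,3)
JNZ L2: taken
after LOAD R6, [R4]: R6=M[208]=-7
after SUB R0, R6: R0=(-18)-(-7)=-11
after ADD R4, 4: R4=208+4=212
after ADD R2, 1: R2=2+1=3
CMP R2, 3  (cmp 3,3)
JNZ L2: not taken
after XOR R6, R0: R6=(-7)^(-11)=12
halt.

212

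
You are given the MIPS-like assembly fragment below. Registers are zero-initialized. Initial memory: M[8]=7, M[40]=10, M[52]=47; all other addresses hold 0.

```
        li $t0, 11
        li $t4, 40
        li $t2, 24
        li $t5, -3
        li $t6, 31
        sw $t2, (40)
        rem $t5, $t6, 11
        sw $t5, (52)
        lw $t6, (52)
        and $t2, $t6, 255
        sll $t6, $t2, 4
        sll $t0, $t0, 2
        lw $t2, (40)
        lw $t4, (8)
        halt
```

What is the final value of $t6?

144

after li $t0, 11: $t0=11
after li $t4, 40: $t4=40
after li $t2, 24: $t2=24
after li $t5, -3: $t5=-3
after li $t6, 31: $t6=31
sw $t2, (40) → M[40]=24
after rem $t5, $t6, 11: $t5=31%11=9
sw $t5, (52) → M[52]=9
after lw $t6, (52): $t6=M[52]=9
after and $t2, $t6, 255: $t2=9&255=9
after sll $t6, $t2, 4: $t6=9<<4=144
after sll $t0, $t0, 2: $t0=11<<2=44
after lw $t2, (40): $t2=M[40]=24
after lw $t4, (8): $t4=M[8]=7
halt.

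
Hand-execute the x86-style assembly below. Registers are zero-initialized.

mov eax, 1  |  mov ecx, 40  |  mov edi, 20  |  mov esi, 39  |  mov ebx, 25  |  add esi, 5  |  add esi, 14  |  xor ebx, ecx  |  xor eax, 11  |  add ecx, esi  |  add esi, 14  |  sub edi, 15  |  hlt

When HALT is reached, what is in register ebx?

49

eax=1
ecx=40
edi=20
esi=39
ebx=25
esi=39+5=44
esi=44+14=58
ebx=25^40=49
eax=1^11=10
ecx=40+58=98
esi=58+14=72
edi=20-15=5
halt.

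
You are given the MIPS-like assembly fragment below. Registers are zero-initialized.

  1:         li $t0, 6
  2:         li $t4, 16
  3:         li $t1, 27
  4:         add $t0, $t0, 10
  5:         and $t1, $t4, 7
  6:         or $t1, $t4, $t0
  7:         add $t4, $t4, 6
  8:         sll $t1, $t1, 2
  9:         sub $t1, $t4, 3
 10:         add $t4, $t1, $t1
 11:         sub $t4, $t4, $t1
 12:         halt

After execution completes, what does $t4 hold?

19

after li $t0, 6: $t0=6
after li $t4, 16: $t4=16
after li $t1, 27: $t1=27
after add $t0, $t0, 10: $t0=6+10=16
after and $t1, $t4, 7: $t1=16&7=0
after or $t1, $t4, $t0: $t1=16|16=16
after add $t4, $t4, 6: $t4=16+6=22
after sll $t1, $t1, 2: $t1=16<<2=64
after sub $t1, $t4, 3: $t1=22-3=19
after add $t4, $t1, $t1: $t4=19+19=38
after sub $t4, $t4, $t1: $t4=38-19=19
halt.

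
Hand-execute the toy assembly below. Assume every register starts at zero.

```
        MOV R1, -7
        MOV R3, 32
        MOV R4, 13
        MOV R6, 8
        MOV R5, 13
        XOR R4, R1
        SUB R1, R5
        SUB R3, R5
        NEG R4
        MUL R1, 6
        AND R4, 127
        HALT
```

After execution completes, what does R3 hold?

MOV R1, -7 → R1=-7
MOV R3, 32 → R3=32
MOV R4, 13 → R4=13
MOV R6, 8 → R6=8
MOV R5, 13 → R5=13
XOR R4, R1 → R4=13^(-7)=-12
SUB R1, R5 → R1=(-7)-13=-20
SUB R3, R5 → R3=32-13=19
NEG R4 → R4=-(-12)=12
MUL R1, 6 → R1=(-20)*6=-120
AND R4, 127 → R4=12&127=12
halt.

19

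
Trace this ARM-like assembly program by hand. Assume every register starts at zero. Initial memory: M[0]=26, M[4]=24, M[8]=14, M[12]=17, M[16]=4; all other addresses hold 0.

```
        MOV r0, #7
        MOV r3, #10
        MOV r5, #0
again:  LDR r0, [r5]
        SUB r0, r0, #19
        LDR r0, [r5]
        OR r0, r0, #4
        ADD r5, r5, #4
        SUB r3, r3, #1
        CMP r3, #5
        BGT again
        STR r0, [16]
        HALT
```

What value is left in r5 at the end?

MOV r0, #7 → r0=7
MOV r3, #10 → r3=10
MOV r5, #0 → r5=0
LDR r0, [r5] → r0=M[0]=26
SUB r0, r0, #19 → r0=26-19=7
LDR r0, [r5] → r0=M[0]=26
OR r0, r0, #4 → r0=26|4=30
ADD r5, r5, #4 → r5=0+4=4
SUB r3, r3, #1 → r3=10-1=9
CMP r3, #5  (cmp 9,5)
BGT again: taken
LDR r0, [r5] → r0=M[4]=24
SUB r0, r0, #19 → r0=24-19=5
LDR r0, [r5] → r0=M[4]=24
OR r0, r0, #4 → r0=24|4=28
ADD r5, r5, #4 → r5=4+4=8
SUB r3, r3, #1 → r3=9-1=8
CMP r3, #5  (cmp 8,5)
BGT again: taken
LDR r0, [r5] → r0=M[8]=14
SUB r0, r0, #19 → r0=14-19=-5
LDR r0, [r5] → r0=M[8]=14
OR r0, r0, #4 → r0=14|4=14
ADD r5, r5, #4 → r5=8+4=12
SUB r3, r3, #1 → r3=8-1=7
CMP r3, #5  (cmp 7,5)
BGT again: taken
LDR r0, [r5] → r0=M[12]=17
SUB r0, r0, #19 → r0=17-19=-2
LDR r0, [r5] → r0=M[12]=17
OR r0, r0, #4 → r0=17|4=21
ADD r5, r5, #4 → r5=12+4=16
SUB r3, r3, #1 → r3=7-1=6
CMP r3, #5  (cmp 6,5)
BGT again: taken
LDR r0, [r5] → r0=M[16]=4
SUB r0, r0, #19 → r0=4-19=-15
LDR r0, [r5] → r0=M[16]=4
OR r0, r0, #4 → r0=4|4=4
ADD r5, r5, #4 → r5=16+4=20
SUB r3, r3, #1 → r3=6-1=5
CMP r3, #5  (cmp 5,5)
BGT again: not taken
STR r0, [16] → M[16]=4
halt.

20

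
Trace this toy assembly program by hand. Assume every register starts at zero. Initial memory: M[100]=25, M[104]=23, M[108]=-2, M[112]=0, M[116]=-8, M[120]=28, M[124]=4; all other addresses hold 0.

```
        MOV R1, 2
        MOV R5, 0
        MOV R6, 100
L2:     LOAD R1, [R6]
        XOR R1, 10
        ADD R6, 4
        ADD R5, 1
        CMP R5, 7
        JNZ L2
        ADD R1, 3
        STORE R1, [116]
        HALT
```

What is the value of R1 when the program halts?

MOV R1, 2 → R1=2
MOV R5, 0 → R5=0
MOV R6, 100 → R6=100
LOAD R1, [R6] → R1=M[100]=25
XOR R1, 10 → R1=25^10=19
ADD R6, 4 → R6=100+4=104
ADD R5, 1 → R5=0+1=1
CMP R5, 7  (cmp 1,7)
JNZ L2: taken
LOAD R1, [R6] → R1=M[104]=23
XOR R1, 10 → R1=23^10=29
ADD R6, 4 → R6=104+4=108
ADD R5, 1 → R5=1+1=2
CMP R5, 7  (cmp 2,7)
JNZ L2: taken
LOAD R1, [R6] → R1=M[108]=-2
XOR R1, 10 → R1=(-2)^10=-12
ADD R6, 4 → R6=108+4=112
ADD R5, 1 → R5=2+1=3
CMP R5, 7  (cmp 3,7)
JNZ L2: taken
LOAD R1, [R6] → R1=M[112]=0
XOR R1, 10 → R1=0^10=10
ADD R6, 4 → R6=112+4=116
ADD R5, 1 → R5=3+1=4
CMP R5, 7  (cmp 4,7)
JNZ L2: taken
LOAD R1, [R6] → R1=M[116]=-8
XOR R1, 10 → R1=(-8)^10=-14
ADD R6, 4 → R6=116+4=120
ADD R5, 1 → R5=4+1=5
CMP R5, 7  (cmp 5,7)
JNZ L2: taken
LOAD R1, [R6] → R1=M[120]=28
XOR R1, 10 → R1=28^10=22
ADD R6, 4 → R6=120+4=124
ADD R5, 1 → R5=5+1=6
CMP R5, 7  (cmp 6,7)
JNZ L2: taken
LOAD R1, [R6] → R1=M[124]=4
XOR R1, 10 → R1=4^10=14
ADD R6, 4 → R6=124+4=128
ADD R5, 1 → R5=6+1=7
CMP R5, 7  (cmp 7,7)
JNZ L2: not taken
ADD R1, 3 → R1=14+3=17
STORE R1, [116] → M[116]=17
halt.

17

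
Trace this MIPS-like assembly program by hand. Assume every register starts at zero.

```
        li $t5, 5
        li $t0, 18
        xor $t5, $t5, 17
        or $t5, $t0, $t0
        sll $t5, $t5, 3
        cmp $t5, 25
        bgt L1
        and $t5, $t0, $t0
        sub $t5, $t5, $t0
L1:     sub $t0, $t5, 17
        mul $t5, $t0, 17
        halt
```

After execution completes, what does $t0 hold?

li $t5, 5 → $t5=5
li $t0, 18 → $t0=18
xor $t5, $t5, 17 → $t5=5^17=20
or $t5, $t0, $t0 → $t5=18|18=18
sll $t5, $t5, 3 → $t5=18<<3=144
cmp $t5, 25  (cmp 144,25)
bgt L1: taken
sub $t0, $t5, 17 → $t0=144-17=127
mul $t5, $t0, 17 → $t5=127*17=2159
halt.

127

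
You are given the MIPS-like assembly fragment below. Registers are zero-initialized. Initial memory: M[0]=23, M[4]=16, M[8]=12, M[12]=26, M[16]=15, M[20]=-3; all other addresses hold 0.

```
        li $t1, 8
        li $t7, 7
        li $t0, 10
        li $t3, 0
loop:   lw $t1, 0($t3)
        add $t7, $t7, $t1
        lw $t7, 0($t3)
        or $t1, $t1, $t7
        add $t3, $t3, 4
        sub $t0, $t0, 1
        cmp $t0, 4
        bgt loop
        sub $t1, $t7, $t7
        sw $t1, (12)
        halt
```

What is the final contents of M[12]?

after li $t1, 8: $t1=8
after li $t7, 7: $t7=7
after li $t0, 10: $t0=10
after li $t3, 0: $t3=0
after lw $t1, 0($t3): $t1=M[0]=23
after add $t7, $t7, $t1: $t7=7+23=30
after lw $t7, 0($t3): $t7=M[0]=23
after or $t1, $t1, $t7: $t1=23|23=23
after add $t3, $t3, 4: $t3=0+4=4
after sub $t0, $t0, 1: $t0=10-1=9
cmp $t0, 4  (cmp 9,4)
bgt loop: taken
after lw $t1, 0($t3): $t1=M[4]=16
after add $t7, $t7, $t1: $t7=23+16=39
after lw $t7, 0($t3): $t7=M[4]=16
after or $t1, $t1, $t7: $t1=16|16=16
after add $t3, $t3, 4: $t3=4+4=8
after sub $t0, $t0, 1: $t0=9-1=8
cmp $t0, 4  (cmp 8,4)
bgt loop: taken
after lw $t1, 0($t3): $t1=M[8]=12
after add $t7, $t7, $t1: $t7=16+12=28
after lw $t7, 0($t3): $t7=M[8]=12
after or $t1, $t1, $t7: $t1=12|12=12
after add $t3, $t3, 4: $t3=8+4=12
after sub $t0, $t0, 1: $t0=8-1=7
cmp $t0, 4  (cmp 7,4)
bgt loop: taken
after lw $t1, 0($t3): $t1=M[12]=26
after add $t7, $t7, $t1: $t7=12+26=38
after lw $t7, 0($t3): $t7=M[12]=26
after or $t1, $t1, $t7: $t1=26|26=26
after add $t3, $t3, 4: $t3=12+4=16
after sub $t0, $t0, 1: $t0=7-1=6
cmp $t0, 4  (cmp 6,4)
bgt loop: taken
after lw $t1, 0($t3): $t1=M[16]=15
after add $t7, $t7, $t1: $t7=26+15=41
after lw $t7, 0($t3): $t7=M[16]=15
after or $t1, $t1, $t7: $t1=15|15=15
after add $t3, $t3, 4: $t3=16+4=20
after sub $t0, $t0, 1: $t0=6-1=5
cmp $t0, 4  (cmp 5,4)
bgt loop: taken
after lw $t1, 0($t3): $t1=M[20]=-3
after add $t7, $t7, $t1: $t7=15+(-3)=12
after lw $t7, 0($t3): $t7=M[20]=-3
after or $t1, $t1, $t7: $t1=(-3)|(-3)=-3
after add $t3, $t3, 4: $t3=20+4=24
after sub $t0, $t0, 1: $t0=5-1=4
cmp $t0, 4  (cmp 4,4)
bgt loop: not taken
after sub $t1, $t7, $t7: $t1=(-3)-(-3)=0
sw $t1, (12) → M[12]=0
halt.

0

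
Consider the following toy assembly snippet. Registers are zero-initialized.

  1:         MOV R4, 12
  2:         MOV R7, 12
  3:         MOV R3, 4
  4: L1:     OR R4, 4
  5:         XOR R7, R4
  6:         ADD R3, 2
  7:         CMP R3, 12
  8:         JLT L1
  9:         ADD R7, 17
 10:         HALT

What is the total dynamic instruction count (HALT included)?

R4=12
R7=12
R3=4
R4=12|4=12
R7=12^12=0
R3=4+2=6
CMP R3, 12  (cmp 6,12)
JLT L1: taken
R4=12|4=12
R7=0^12=12
R3=6+2=8
CMP R3, 12  (cmp 8,12)
JLT L1: taken
R4=12|4=12
R7=12^12=0
R3=8+2=10
CMP R3, 12  (cmp 10,12)
JLT L1: taken
R4=12|4=12
R7=0^12=12
R3=10+2=12
CMP R3, 12  (cmp 12,12)
JLT L1: not taken
R7=12+17=29
halt.
Total executed instructions: 25.

25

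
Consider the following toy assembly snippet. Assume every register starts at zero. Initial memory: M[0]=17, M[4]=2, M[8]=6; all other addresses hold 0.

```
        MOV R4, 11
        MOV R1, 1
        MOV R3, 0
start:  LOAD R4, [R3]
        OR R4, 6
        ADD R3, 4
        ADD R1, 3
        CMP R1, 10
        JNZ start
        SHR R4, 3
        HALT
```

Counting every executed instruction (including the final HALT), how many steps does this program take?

MOV R4, 11 → R4=11
MOV R1, 1 → R1=1
MOV R3, 0 → R3=0
LOAD R4, [R3] → R4=M[0]=17
OR R4, 6 → R4=17|6=23
ADD R3, 4 → R3=0+4=4
ADD R1, 3 → R1=1+3=4
CMP R1, 10  (cmp 4,10)
JNZ start: taken
LOAD R4, [R3] → R4=M[4]=2
OR R4, 6 → R4=2|6=6
ADD R3, 4 → R3=4+4=8
ADD R1, 3 → R1=4+3=7
CMP R1, 10  (cmp 7,10)
JNZ start: taken
LOAD R4, [R3] → R4=M[8]=6
OR R4, 6 → R4=6|6=6
ADD R3, 4 → R3=8+4=12
ADD R1, 3 → R1=7+3=10
CMP R1, 10  (cmp 10,10)
JNZ start: not taken
SHR R4, 3 → R4=6>>3=0
halt.
Total executed instructions: 23.

23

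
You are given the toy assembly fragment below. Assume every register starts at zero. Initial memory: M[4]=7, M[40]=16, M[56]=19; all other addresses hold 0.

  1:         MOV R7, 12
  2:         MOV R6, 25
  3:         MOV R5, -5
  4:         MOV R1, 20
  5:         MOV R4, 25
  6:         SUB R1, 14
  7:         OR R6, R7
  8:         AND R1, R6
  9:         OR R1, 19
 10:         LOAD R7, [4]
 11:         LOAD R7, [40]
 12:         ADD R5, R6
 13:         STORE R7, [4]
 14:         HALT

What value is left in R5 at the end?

24

after MOV R7, 12: R7=12
after MOV R6, 25: R6=25
after MOV R5, -5: R5=-5
after MOV R1, 20: R1=20
after MOV R4, 25: R4=25
after SUB R1, 14: R1=20-14=6
after OR R6, R7: R6=25|12=29
after AND R1, R6: R1=6&29=4
after OR R1, 19: R1=4|19=23
after LOAD R7, [4]: R7=M[4]=7
after LOAD R7, [40]: R7=M[40]=16
after ADD R5, R6: R5=(-5)+29=24
STORE R7, [4] → M[4]=16
halt.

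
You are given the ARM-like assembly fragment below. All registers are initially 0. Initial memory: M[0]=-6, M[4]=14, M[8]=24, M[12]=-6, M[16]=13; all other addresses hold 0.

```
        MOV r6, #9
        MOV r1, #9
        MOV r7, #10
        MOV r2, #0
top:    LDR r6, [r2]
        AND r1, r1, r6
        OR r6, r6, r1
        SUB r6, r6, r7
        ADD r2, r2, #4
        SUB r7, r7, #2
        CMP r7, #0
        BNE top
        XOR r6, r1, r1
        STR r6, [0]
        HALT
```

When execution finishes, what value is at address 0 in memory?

0

after MOV r6, #9: r6=9
after MOV r1, #9: r1=9
after MOV r7, #10: r7=10
after MOV r2, #0: r2=0
after LDR r6, [r2]: r6=M[0]=-6
after AND r1, r1, r6: r1=9&(-6)=8
after OR r6, r6, r1: r6=(-6)|8=-6
after SUB r6, r6, r7: r6=(-6)-10=-16
after ADD r2, r2, #4: r2=0+4=4
after SUB r7, r7, #2: r7=10-2=8
CMP r7, #0  (cmp 8,0)
BNE top: taken
after LDR r6, [r2]: r6=M[4]=14
after AND r1, r1, r6: r1=8&14=8
after OR r6, r6, r1: r6=14|8=14
after SUB r6, r6, r7: r6=14-8=6
after ADD r2, r2, #4: r2=4+4=8
after SUB r7, r7, #2: r7=8-2=6
CMP r7, #0  (cmp 6,0)
BNE top: taken
after LDR r6, [r2]: r6=M[8]=24
after AND r1, r1, r6: r1=8&24=8
after OR r6, r6, r1: r6=24|8=24
after SUB r6, r6, r7: r6=24-6=18
after ADD r2, r2, #4: r2=8+4=12
after SUB r7, r7, #2: r7=6-2=4
CMP r7, #0  (cmp 4,0)
BNE top: taken
after LDR r6, [r2]: r6=M[12]=-6
after AND r1, r1, r6: r1=8&(-6)=8
after OR r6, r6, r1: r6=(-6)|8=-6
after SUB r6, r6, r7: r6=(-6)-4=-10
after ADD r2, r2, #4: r2=12+4=16
after SUB r7, r7, #2: r7=4-2=2
CMP r7, #0  (cmp 2,0)
BNE top: taken
after LDR r6, [r2]: r6=M[16]=13
after AND r1, r1, r6: r1=8&13=8
after OR r6, r6, r1: r6=13|8=13
after SUB r6, r6, r7: r6=13-2=11
after ADD r2, r2, #4: r2=16+4=20
after SUB r7, r7, #2: r7=2-2=0
CMP r7, #0  (cmp 0,0)
BNE top: not taken
after XOR r6, r1, r1: r6=8^8=0
STR r6, [0] → M[0]=0
halt.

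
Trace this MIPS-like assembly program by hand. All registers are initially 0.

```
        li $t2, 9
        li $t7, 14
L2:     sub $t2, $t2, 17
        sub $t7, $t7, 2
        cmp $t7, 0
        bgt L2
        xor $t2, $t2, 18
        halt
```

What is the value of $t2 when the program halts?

-128

$t2=9
$t7=14
$t2=9-17=-8
$t7=14-2=12
cmp $t7, 0  (cmp 12,0)
bgt L2: taken
$t2=(-8)-17=-25
$t7=12-2=10
cmp $t7, 0  (cmp 10,0)
bgt L2: taken
$t2=(-25)-17=-42
$t7=10-2=8
cmp $t7, 0  (cmp 8,0)
bgt L2: taken
$t2=(-42)-17=-59
$t7=8-2=6
cmp $t7, 0  (cmp 6,0)
bgt L2: taken
$t2=(-59)-17=-76
$t7=6-2=4
cmp $t7, 0  (cmp 4,0)
bgt L2: taken
$t2=(-76)-17=-93
$t7=4-2=2
cmp $t7, 0  (cmp 2,0)
bgt L2: taken
$t2=(-93)-17=-110
$t7=2-2=0
cmp $t7, 0  (cmp 0,0)
bgt L2: not taken
$t2=(-110)^18=-128
halt.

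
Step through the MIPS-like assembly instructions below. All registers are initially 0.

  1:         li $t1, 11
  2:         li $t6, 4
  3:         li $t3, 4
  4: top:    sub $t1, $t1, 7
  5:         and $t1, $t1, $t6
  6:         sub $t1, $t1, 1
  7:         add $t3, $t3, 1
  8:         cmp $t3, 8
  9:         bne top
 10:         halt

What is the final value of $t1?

3

$t1=11
$t6=4
$t3=4
$t1=11-7=4
$t1=4&4=4
$t1=4-1=3
$t3=4+1=5
cmp $t3, 8  (cmp 5,8)
bne top: taken
$t1=3-7=-4
$t1=(-4)&4=4
$t1=4-1=3
$t3=5+1=6
cmp $t3, 8  (cmp 6,8)
bne top: taken
$t1=3-7=-4
$t1=(-4)&4=4
$t1=4-1=3
$t3=6+1=7
cmp $t3, 8  (cmp 7,8)
bne top: taken
$t1=3-7=-4
$t1=(-4)&4=4
$t1=4-1=3
$t3=7+1=8
cmp $t3, 8  (cmp 8,8)
bne top: not taken
halt.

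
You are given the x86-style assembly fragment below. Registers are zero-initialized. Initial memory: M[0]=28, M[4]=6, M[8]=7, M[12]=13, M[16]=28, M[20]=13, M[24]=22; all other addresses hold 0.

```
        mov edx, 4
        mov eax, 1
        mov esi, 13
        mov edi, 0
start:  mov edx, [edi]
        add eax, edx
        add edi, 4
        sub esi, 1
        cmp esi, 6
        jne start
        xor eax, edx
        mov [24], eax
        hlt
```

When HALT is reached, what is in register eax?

96

mov edx, 4 → edx=4
mov eax, 1 → eax=1
mov esi, 13 → esi=13
mov edi, 0 → edi=0
mov edx, [edi] → edx=M[0]=28
add eax, edx → eax=1+28=29
add edi, 4 → edi=0+4=4
sub esi, 1 → esi=13-1=12
cmp esi, 6  (cmp 12,6)
jne start: taken
mov edx, [edi] → edx=M[4]=6
add eax, edx → eax=29+6=35
add edi, 4 → edi=4+4=8
sub esi, 1 → esi=12-1=11
cmp esi, 6  (cmp 11,6)
jne start: taken
mov edx, [edi] → edx=M[8]=7
add eax, edx → eax=35+7=42
add edi, 4 → edi=8+4=12
sub esi, 1 → esi=11-1=10
cmp esi, 6  (cmp 10,6)
jne start: taken
mov edx, [edi] → edx=M[12]=13
add eax, edx → eax=42+13=55
add edi, 4 → edi=12+4=16
sub esi, 1 → esi=10-1=9
cmp esi, 6  (cmp 9,6)
jne start: taken
mov edx, [edi] → edx=M[16]=28
add eax, edx → eax=55+28=83
add edi, 4 → edi=16+4=20
sub esi, 1 → esi=9-1=8
cmp esi, 6  (cmp 8,6)
jne start: taken
mov edx, [edi] → edx=M[20]=13
add eax, edx → eax=83+13=96
add edi, 4 → edi=20+4=24
sub esi, 1 → esi=8-1=7
cmp esi, 6  (cmp 7,6)
jne start: taken
mov edx, [edi] → edx=M[24]=22
add eax, edx → eax=96+22=118
add edi, 4 → edi=24+4=28
sub esi, 1 → esi=7-1=6
cmp esi, 6  (cmp 6,6)
jne start: not taken
xor eax, edx → eax=118^22=96
mov [24], eax → M[24]=96
halt.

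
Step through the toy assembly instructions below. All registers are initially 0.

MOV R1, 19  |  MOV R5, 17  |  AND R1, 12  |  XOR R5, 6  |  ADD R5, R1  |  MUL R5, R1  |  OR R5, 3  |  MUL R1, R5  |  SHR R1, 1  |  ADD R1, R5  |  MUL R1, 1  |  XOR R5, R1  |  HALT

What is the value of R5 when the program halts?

MOV R1, 19 → R1=19
MOV R5, 17 → R5=17
AND R1, 12 → R1=19&12=0
XOR R5, 6 → R5=17^6=23
ADD R5, R1 → R5=23+0=23
MUL R5, R1 → R5=23*0=0
OR R5, 3 → R5=0|3=3
MUL R1, R5 → R1=0*3=0
SHR R1, 1 → R1=0>>1=0
ADD R1, R5 → R1=0+3=3
MUL R1, 1 → R1=3*1=3
XOR R5, R1 → R5=3^3=0
halt.

0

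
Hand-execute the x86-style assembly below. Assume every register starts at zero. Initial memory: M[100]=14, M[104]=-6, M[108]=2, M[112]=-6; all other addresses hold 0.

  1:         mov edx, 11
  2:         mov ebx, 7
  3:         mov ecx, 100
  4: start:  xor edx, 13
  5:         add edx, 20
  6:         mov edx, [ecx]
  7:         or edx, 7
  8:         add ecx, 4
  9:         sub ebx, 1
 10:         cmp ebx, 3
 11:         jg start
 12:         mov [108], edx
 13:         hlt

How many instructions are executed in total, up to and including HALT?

mov edx, 11 → edx=11
mov ebx, 7 → ebx=7
mov ecx, 100 → ecx=100
xor edx, 13 → edx=11^13=6
add edx, 20 → edx=6+20=26
mov edx, [ecx] → edx=M[100]=14
or edx, 7 → edx=14|7=15
add ecx, 4 → ecx=100+4=104
sub ebx, 1 → ebx=7-1=6
cmp ebx, 3  (cmp 6,3)
jg start: taken
xor edx, 13 → edx=15^13=2
add edx, 20 → edx=2+20=22
mov edx, [ecx] → edx=M[104]=-6
or edx, 7 → edx=(-6)|7=-1
add ecx, 4 → ecx=104+4=108
sub ebx, 1 → ebx=6-1=5
cmp ebx, 3  (cmp 5,3)
jg start: taken
xor edx, 13 → edx=(-1)^13=-14
add edx, 20 → edx=(-14)+20=6
mov edx, [ecx] → edx=M[108]=2
or edx, 7 → edx=2|7=7
add ecx, 4 → ecx=108+4=112
sub ebx, 1 → ebx=5-1=4
cmp ebx, 3  (cmp 4,3)
jg start: taken
xor edx, 13 → edx=7^13=10
add edx, 20 → edx=10+20=30
mov edx, [ecx] → edx=M[112]=-6
or edx, 7 → edx=(-6)|7=-1
add ecx, 4 → ecx=112+4=116
sub ebx, 1 → ebx=4-1=3
cmp ebx, 3  (cmp 3,3)
jg start: not taken
mov [108], edx → M[108]=-1
halt.
Total executed instructions: 37.

37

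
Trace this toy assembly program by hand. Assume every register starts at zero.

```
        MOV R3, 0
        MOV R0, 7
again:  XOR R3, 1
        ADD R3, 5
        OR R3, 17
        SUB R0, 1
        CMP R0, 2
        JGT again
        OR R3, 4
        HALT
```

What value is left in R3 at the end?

MOV R3, 0 → R3=0
MOV R0, 7 → R0=7
XOR R3, 1 → R3=0^1=1
ADD R3, 5 → R3=1+5=6
OR R3, 17 → R3=6|17=23
SUB R0, 1 → R0=7-1=6
CMP R0, 2  (cmp 6,2)
JGT again: taken
XOR R3, 1 → R3=23^1=22
ADD R3, 5 → R3=22+5=27
OR R3, 17 → R3=27|17=27
SUB R0, 1 → R0=6-1=5
CMP R0, 2  (cmp 5,2)
JGT again: taken
XOR R3, 1 → R3=27^1=26
ADD R3, 5 → R3=26+5=31
OR R3, 17 → R3=31|17=31
SUB R0, 1 → R0=5-1=4
CMP R0, 2  (cmp 4,2)
JGT again: taken
XOR R3, 1 → R3=31^1=30
ADD R3, 5 → R3=30+5=35
OR R3, 17 → R3=35|17=51
SUB R0, 1 → R0=4-1=3
CMP R0, 2  (cmp 3,2)
JGT again: taken
XOR R3, 1 → R3=51^1=50
ADD R3, 5 → R3=50+5=55
OR R3, 17 → R3=55|17=55
SUB R0, 1 → R0=3-1=2
CMP R0, 2  (cmp 2,2)
JGT again: not taken
OR R3, 4 → R3=55|4=55
halt.

55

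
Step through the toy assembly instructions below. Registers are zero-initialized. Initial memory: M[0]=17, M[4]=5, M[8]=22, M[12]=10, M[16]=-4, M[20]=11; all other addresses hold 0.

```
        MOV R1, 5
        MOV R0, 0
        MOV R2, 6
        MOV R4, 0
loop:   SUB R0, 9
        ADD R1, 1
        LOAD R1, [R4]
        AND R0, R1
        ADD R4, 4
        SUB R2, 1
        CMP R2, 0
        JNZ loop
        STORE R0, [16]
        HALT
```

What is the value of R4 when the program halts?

24

after MOV R1, 5: R1=5
after MOV R0, 0: R0=0
after MOV R2, 6: R2=6
after MOV R4, 0: R4=0
after SUB R0, 9: R0=0-9=-9
after ADD R1, 1: R1=5+1=6
after LOAD R1, [R4]: R1=M[0]=17
after AND R0, R1: R0=(-9)&17=17
after ADD R4, 4: R4=0+4=4
after SUB R2, 1: R2=6-1=5
CMP R2, 0  (cmp 5,0)
JNZ loop: taken
after SUB R0, 9: R0=17-9=8
after ADD R1, 1: R1=17+1=18
after LOAD R1, [R4]: R1=M[4]=5
after AND R0, R1: R0=8&5=0
after ADD R4, 4: R4=4+4=8
after SUB R2, 1: R2=5-1=4
CMP R2, 0  (cmp 4,0)
JNZ loop: taken
after SUB R0, 9: R0=0-9=-9
after ADD R1, 1: R1=5+1=6
after LOAD R1, [R4]: R1=M[8]=22
after AND R0, R1: R0=(-9)&22=22
after ADD R4, 4: R4=8+4=12
after SUB R2, 1: R2=4-1=3
CMP R2, 0  (cmp 3,0)
JNZ loop: taken
after SUB R0, 9: R0=22-9=13
after ADD R1, 1: R1=22+1=23
after LOAD R1, [R4]: R1=M[12]=10
after AND R0, R1: R0=13&10=8
after ADD R4, 4: R4=12+4=16
after SUB R2, 1: R2=3-1=2
CMP R2, 0  (cmp 2,0)
JNZ loop: taken
after SUB R0, 9: R0=8-9=-1
after ADD R1, 1: R1=10+1=11
after LOAD R1, [R4]: R1=M[16]=-4
after AND R0, R1: R0=(-1)&(-4)=-4
after ADD R4, 4: R4=16+4=20
after SUB R2, 1: R2=2-1=1
CMP R2, 0  (cmp 1,0)
JNZ loop: taken
after SUB R0, 9: R0=(-4)-9=-13
after ADD R1, 1: R1=(-4)+1=-3
after LOAD R1, [R4]: R1=M[20]=11
after AND R0, R1: R0=(-13)&11=3
after ADD R4, 4: R4=20+4=24
after SUB R2, 1: R2=1-1=0
CMP R2, 0  (cmp 0,0)
JNZ loop: not taken
STORE R0, [16] → M[16]=3
halt.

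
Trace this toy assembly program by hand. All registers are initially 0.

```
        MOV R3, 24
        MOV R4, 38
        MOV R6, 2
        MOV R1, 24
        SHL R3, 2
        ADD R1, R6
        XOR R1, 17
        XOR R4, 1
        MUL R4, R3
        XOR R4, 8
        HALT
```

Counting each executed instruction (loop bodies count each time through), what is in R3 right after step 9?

96

R3=24
R4=38
R6=2
R1=24
R3=24<<2=96
R1=24+2=26
R1=26^17=11
R4=38^1=39
R4=39*96=3744
After step 9: R3 = 96.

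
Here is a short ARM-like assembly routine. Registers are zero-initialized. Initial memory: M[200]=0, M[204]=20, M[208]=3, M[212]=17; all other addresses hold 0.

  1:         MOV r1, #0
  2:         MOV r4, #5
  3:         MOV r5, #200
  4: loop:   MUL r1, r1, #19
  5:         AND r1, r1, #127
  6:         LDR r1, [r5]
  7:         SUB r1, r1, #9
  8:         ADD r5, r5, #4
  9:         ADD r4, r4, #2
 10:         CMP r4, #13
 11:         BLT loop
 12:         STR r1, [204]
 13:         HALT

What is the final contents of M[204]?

r1=0
r4=5
r5=200
r1=0*19=0
r1=0&127=0
r1=M[200]=0
r1=0-9=-9
r5=200+4=204
r4=5+2=7
CMP r4, #13  (cmp 7,13)
BLT loop: taken
r1=(-9)*19=-171
r1=(-171)&127=85
r1=M[204]=20
r1=20-9=11
r5=204+4=208
r4=7+2=9
CMP r4, #13  (cmp 9,13)
BLT loop: taken
r1=11*19=209
r1=209&127=81
r1=M[208]=3
r1=3-9=-6
r5=208+4=212
r4=9+2=11
CMP r4, #13  (cmp 11,13)
BLT loop: taken
r1=(-6)*19=-114
r1=(-114)&127=14
r1=M[212]=17
r1=17-9=8
r5=212+4=216
r4=11+2=13
CMP r4, #13  (cmp 13,13)
BLT loop: not taken
STR r1, [204] → M[204]=8
halt.

8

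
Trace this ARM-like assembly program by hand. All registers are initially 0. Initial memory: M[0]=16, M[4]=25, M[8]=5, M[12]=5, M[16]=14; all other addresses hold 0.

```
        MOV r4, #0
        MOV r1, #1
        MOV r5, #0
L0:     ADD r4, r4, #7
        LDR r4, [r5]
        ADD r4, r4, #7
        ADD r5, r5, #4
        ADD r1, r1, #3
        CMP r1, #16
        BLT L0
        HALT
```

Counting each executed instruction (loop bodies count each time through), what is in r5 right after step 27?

12

MOV r4, #0 → r4=0
MOV r1, #1 → r1=1
MOV r5, #0 → r5=0
ADD r4, r4, #7 → r4=0+7=7
LDR r4, [r5] → r4=M[0]=16
ADD r4, r4, #7 → r4=16+7=23
ADD r5, r5, #4 → r5=0+4=4
ADD r1, r1, #3 → r1=1+3=4
CMP r1, #16  (cmp 4,16)
BLT L0: taken
ADD r4, r4, #7 → r4=23+7=30
LDR r4, [r5] → r4=M[4]=25
ADD r4, r4, #7 → r4=25+7=32
ADD r5, r5, #4 → r5=4+4=8
ADD r1, r1, #3 → r1=4+3=7
CMP r1, #16  (cmp 7,16)
BLT L0: taken
ADD r4, r4, #7 → r4=32+7=39
LDR r4, [r5] → r4=M[8]=5
ADD r4, r4, #7 → r4=5+7=12
ADD r5, r5, #4 → r5=8+4=12
ADD r1, r1, #3 → r1=7+3=10
CMP r1, #16  (cmp 10,16)
BLT L0: taken
ADD r4, r4, #7 → r4=12+7=19
LDR r4, [r5] → r4=M[12]=5
ADD r4, r4, #7 → r4=5+7=12
After step 27: r5 = 12.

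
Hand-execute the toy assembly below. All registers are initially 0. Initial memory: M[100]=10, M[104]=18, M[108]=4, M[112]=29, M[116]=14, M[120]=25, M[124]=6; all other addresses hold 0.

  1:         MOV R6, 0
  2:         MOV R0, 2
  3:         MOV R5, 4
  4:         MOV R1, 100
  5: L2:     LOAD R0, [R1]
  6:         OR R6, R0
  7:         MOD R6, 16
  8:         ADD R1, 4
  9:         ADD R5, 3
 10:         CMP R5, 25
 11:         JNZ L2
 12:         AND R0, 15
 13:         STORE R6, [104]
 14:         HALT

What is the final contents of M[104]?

15

after MOV R6, 0: R6=0
after MOV R0, 2: R0=2
after MOV R5, 4: R5=4
after MOV R1, 100: R1=100
after LOAD R0, [R1]: R0=M[100]=10
after OR R6, R0: R6=0|10=10
after MOD R6, 16: R6=10%16=10
after ADD R1, 4: R1=100+4=104
after ADD R5, 3: R5=4+3=7
CMP R5, 25  (cmp 7,25)
JNZ L2: taken
after LOAD R0, [R1]: R0=M[104]=18
after OR R6, R0: R6=10|18=26
after MOD R6, 16: R6=26%16=10
after ADD R1, 4: R1=104+4=108
after ADD R5, 3: R5=7+3=10
CMP R5, 25  (cmp 10,25)
JNZ L2: taken
after LOAD R0, [R1]: R0=M[108]=4
after OR R6, R0: R6=10|4=14
after MOD R6, 16: R6=14%16=14
after ADD R1, 4: R1=108+4=112
after ADD R5, 3: R5=10+3=13
CMP R5, 25  (cmp 13,25)
JNZ L2: taken
after LOAD R0, [R1]: R0=M[112]=29
after OR R6, R0: R6=14|29=31
after MOD R6, 16: R6=31%16=15
after ADD R1, 4: R1=112+4=116
after ADD R5, 3: R5=13+3=16
CMP R5, 25  (cmp 16,25)
JNZ L2: taken
after LOAD R0, [R1]: R0=M[116]=14
after OR R6, R0: R6=15|14=15
after MOD R6, 16: R6=15%16=15
after ADD R1, 4: R1=116+4=120
after ADD R5, 3: R5=16+3=19
CMP R5, 25  (cmp 19,25)
JNZ L2: taken
after LOAD R0, [R1]: R0=M[120]=25
after OR R6, R0: R6=15|25=31
after MOD R6, 16: R6=31%16=15
after ADD R1, 4: R1=120+4=124
after ADD R5, 3: R5=19+3=22
CMP R5, 25  (cmp 22,25)
JNZ L2: taken
after LOAD R0, [R1]: R0=M[124]=6
after OR R6, R0: R6=15|6=15
after MOD R6, 16: R6=15%16=15
after ADD R1, 4: R1=124+4=128
after ADD R5, 3: R5=22+3=25
CMP R5, 25  (cmp 25,25)
JNZ L2: not taken
after AND R0, 15: R0=6&15=6
STORE R6, [104] → M[104]=15
halt.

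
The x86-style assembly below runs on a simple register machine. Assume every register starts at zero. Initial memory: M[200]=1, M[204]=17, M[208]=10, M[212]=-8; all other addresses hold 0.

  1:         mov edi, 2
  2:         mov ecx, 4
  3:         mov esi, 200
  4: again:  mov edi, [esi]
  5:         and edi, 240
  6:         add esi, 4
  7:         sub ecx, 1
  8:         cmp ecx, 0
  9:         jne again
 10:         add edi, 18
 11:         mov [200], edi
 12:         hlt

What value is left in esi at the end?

216

after mov edi, 2: edi=2
after mov ecx, 4: ecx=4
after mov esi, 200: esi=200
after mov edi, [esi]: edi=M[200]=1
after and edi, 240: edi=1&240=0
after add esi, 4: esi=200+4=204
after sub ecx, 1: ecx=4-1=3
cmp ecx, 0  (cmp 3,0)
jne again: taken
after mov edi, [esi]: edi=M[204]=17
after and edi, 240: edi=17&240=16
after add esi, 4: esi=204+4=208
after sub ecx, 1: ecx=3-1=2
cmp ecx, 0  (cmp 2,0)
jne again: taken
after mov edi, [esi]: edi=M[208]=10
after and edi, 240: edi=10&240=0
after add esi, 4: esi=208+4=212
after sub ecx, 1: ecx=2-1=1
cmp ecx, 0  (cmp 1,0)
jne again: taken
after mov edi, [esi]: edi=M[212]=-8
after and edi, 240: edi=(-8)&240=240
after add esi, 4: esi=212+4=216
after sub ecx, 1: ecx=1-1=0
cmp ecx, 0  (cmp 0,0)
jne again: not taken
after add edi, 18: edi=240+18=258
mov [200], edi → M[200]=258
halt.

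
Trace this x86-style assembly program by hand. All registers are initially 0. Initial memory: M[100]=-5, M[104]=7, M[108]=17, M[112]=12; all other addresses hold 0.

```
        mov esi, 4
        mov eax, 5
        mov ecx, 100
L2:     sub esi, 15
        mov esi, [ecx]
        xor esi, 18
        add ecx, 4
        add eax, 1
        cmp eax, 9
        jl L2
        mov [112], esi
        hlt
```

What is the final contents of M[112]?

mov esi, 4 → esi=4
mov eax, 5 → eax=5
mov ecx, 100 → ecx=100
sub esi, 15 → esi=4-15=-11
mov esi, [ecx] → esi=M[100]=-5
xor esi, 18 → esi=(-5)^18=-23
add ecx, 4 → ecx=100+4=104
add eax, 1 → eax=5+1=6
cmp eax, 9  (cmp 6,9)
jl L2: taken
sub esi, 15 → esi=(-23)-15=-38
mov esi, [ecx] → esi=M[104]=7
xor esi, 18 → esi=7^18=21
add ecx, 4 → ecx=104+4=108
add eax, 1 → eax=6+1=7
cmp eax, 9  (cmp 7,9)
jl L2: taken
sub esi, 15 → esi=21-15=6
mov esi, [ecx] → esi=M[108]=17
xor esi, 18 → esi=17^18=3
add ecx, 4 → ecx=108+4=112
add eax, 1 → eax=7+1=8
cmp eax, 9  (cmp 8,9)
jl L2: taken
sub esi, 15 → esi=3-15=-12
mov esi, [ecx] → esi=M[112]=12
xor esi, 18 → esi=12^18=30
add ecx, 4 → ecx=112+4=116
add eax, 1 → eax=8+1=9
cmp eax, 9  (cmp 9,9)
jl L2: not taken
mov [112], esi → M[112]=30
halt.

30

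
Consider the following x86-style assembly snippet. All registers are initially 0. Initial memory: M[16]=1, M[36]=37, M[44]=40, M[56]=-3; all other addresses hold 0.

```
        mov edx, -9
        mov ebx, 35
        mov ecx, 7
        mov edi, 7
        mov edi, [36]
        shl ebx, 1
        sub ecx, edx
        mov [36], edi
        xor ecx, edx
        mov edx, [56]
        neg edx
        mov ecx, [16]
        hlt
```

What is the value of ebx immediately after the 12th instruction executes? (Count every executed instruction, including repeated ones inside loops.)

70

mov edx, -9 → edx=-9
mov ebx, 35 → ebx=35
mov ecx, 7 → ecx=7
mov edi, 7 → edi=7
mov edi, [36] → edi=M[36]=37
shl ebx, 1 → ebx=35<<1=70
sub ecx, edx → ecx=7-(-9)=16
mov [36], edi → M[36]=37
xor ecx, edx → ecx=16^(-9)=-25
mov edx, [56] → edx=M[56]=-3
neg edx → edx=-(-3)=3
mov ecx, [16] → ecx=M[16]=1
After step 12: ebx = 70.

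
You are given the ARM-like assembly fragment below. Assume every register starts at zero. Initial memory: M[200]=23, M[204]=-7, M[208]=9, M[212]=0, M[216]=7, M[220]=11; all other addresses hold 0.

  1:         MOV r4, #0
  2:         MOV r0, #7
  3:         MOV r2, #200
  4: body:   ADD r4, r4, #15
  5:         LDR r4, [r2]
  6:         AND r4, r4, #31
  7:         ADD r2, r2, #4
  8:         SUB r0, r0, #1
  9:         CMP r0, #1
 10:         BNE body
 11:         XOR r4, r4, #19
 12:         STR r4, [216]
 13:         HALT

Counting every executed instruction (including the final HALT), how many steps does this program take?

after MOV r4, #0: r4=0
after MOV r0, #7: r0=7
after MOV r2, #200: r2=200
after ADD r4, r4, #15: r4=0+15=15
after LDR r4, [r2]: r4=M[200]=23
after AND r4, r4, #31: r4=23&31=23
after ADD r2, r2, #4: r2=200+4=204
after SUB r0, r0, #1: r0=7-1=6
CMP r0, #1  (cmp 6,1)
BNE body: taken
after ADD r4, r4, #15: r4=23+15=38
after LDR r4, [r2]: r4=M[204]=-7
after AND r4, r4, #31: r4=(-7)&31=25
after ADD r2, r2, #4: r2=204+4=208
after SUB r0, r0, #1: r0=6-1=5
CMP r0, #1  (cmp 5,1)
BNE body: taken
after ADD r4, r4, #15: r4=25+15=40
after LDR r4, [r2]: r4=M[208]=9
after AND r4, r4, #31: r4=9&31=9
after ADD r2, r2, #4: r2=208+4=212
after SUB r0, r0, #1: r0=5-1=4
CMP r0, #1  (cmp 4,1)
BNE body: taken
after ADD r4, r4, #15: r4=9+15=24
after LDR r4, [r2]: r4=M[212]=0
after AND r4, r4, #31: r4=0&31=0
after ADD r2, r2, #4: r2=212+4=216
after SUB r0, r0, #1: r0=4-1=3
CMP r0, #1  (cmp 3,1)
BNE body: taken
after ADD r4, r4, #15: r4=0+15=15
after LDR r4, [r2]: r4=M[216]=7
after AND r4, r4, #31: r4=7&31=7
after ADD r2, r2, #4: r2=216+4=220
after SUB r0, r0, #1: r0=3-1=2
CMP r0, #1  (cmp 2,1)
BNE body: taken
after ADD r4, r4, #15: r4=7+15=22
after LDR r4, [r2]: r4=M[220]=11
after AND r4, r4, #31: r4=11&31=11
after ADD r2, r2, #4: r2=220+4=224
after SUB r0, r0, #1: r0=2-1=1
CMP r0, #1  (cmp 1,1)
BNE body: not taken
after XOR r4, r4, #19: r4=11^19=24
STR r4, [216] → M[216]=24
halt.
Total executed instructions: 48.

48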